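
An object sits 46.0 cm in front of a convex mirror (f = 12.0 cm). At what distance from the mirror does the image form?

9.52 cm

For a convex mirror, f = -12.0 cm.
Mirror equation: 1/s_i = 1/f − 1/s_o = 1/(-12.00) − 1/(46.0) = -0.08333 − 0.02174 = -0.1051, so s_i = -9.52 cm.
The image is virtual, upright and reduced, behind the mirror.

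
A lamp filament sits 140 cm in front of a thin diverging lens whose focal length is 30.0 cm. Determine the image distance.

24.7 cm

For a diverging lens, f = -30.0 cm.
Lens equation: 1/q = 1/f − 1/p = 1/(-30.00) − 1/(140) = -0.03333 − 0.007143 = -0.04048, so q = -24.7 cm.
The image is virtual, upright and reduced, on the same side as the object.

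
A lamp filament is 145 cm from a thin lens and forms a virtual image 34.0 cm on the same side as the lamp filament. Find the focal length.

Virtual image ⇒ d_i = −34.0 cm.
1/f = 1/d_o + 1/d_i = 1/(145) + 1/(-34.0) = -0.02252, so f = -44.4 cm.
Since f is negative, the thin lens is diverging.

f = -44.4 cm (diverging)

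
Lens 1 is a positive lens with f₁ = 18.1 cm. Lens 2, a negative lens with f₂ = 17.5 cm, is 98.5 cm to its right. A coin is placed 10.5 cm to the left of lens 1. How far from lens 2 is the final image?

15.3 cm

Lens 1: 1/d_i1 = 1/f₁ − 1/d_o1 = 1/(18.1) − 1/(10.5) = -0.03999, so d_i1 = -25.01 cm.
The intermediate image is 25.01 cm to the left of lens 1 (virtual), which is 98.5 − (-25.01) = 123.5 cm to the left of lens 2, so d_o2 = +123.5 cm.
Lens 2 is diverging, so f₂ = −17.5 cm.
Lens 2: 1/d_i2 = 1/f₂ − 1/d_o2 = 1/(-17.5) − 1/(123.5) = -0.06524, so d_i2 = -15.3 cm.
The final image is virtual, 15.3 cm to the left of lens 2 (overall magnification ≈ 0.30).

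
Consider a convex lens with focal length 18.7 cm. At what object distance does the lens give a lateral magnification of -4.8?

22.6 cm

m = −d_i/d_o ⇒ d_i = −m·d_o.
1/f = 1/d_o + 1/d_i = 1/d_o − 1/(m·d_o) = (1 − 1/m)/d_o, so d_o = f(1 − 1/m) = (18.70)(1 − 1/(-4.8)) = 22.6 cm.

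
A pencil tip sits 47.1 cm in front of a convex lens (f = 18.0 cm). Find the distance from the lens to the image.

29.1 cm

Thin-lens equation: 1/v = 1/f − 1/u = 1/(18.00) − 1/(47.1) = 0.05556 − 0.02123 = 0.03432, so v = 29.1 cm.
The image is real, inverted and reduced, on the far side of the lens.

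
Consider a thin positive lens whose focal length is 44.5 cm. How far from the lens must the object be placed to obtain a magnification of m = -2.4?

63.0 cm

m = −d_i/d_o ⇒ d_i = −m·d_o.
1/f = 1/d_o + 1/d_i = 1/d_o − 1/(m·d_o) = (1 − 1/m)/d_o, so d_o = f(1 − 1/m) = (44.50)(1 − 1/(-2.4)) = 63.0 cm.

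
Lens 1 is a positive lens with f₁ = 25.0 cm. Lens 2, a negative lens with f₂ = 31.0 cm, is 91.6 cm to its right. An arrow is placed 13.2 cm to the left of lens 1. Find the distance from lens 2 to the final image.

Lens 1: 1/d_i1 = 1/f₁ − 1/d_o1 = 1/(25.0) − 1/(13.2) = -0.03576, so d_i1 = -27.97 cm.
The intermediate image is 27.97 cm to the left of lens 1 (virtual), which is 91.6 − (-27.97) = 119.6 cm to the left of lens 2, so d_o2 = +119.6 cm.
Lens 2 is diverging, so f₂ = −31.0 cm.
Lens 2: 1/d_i2 = 1/f₂ − 1/d_o2 = 1/(-31.0) − 1/(119.6) = -0.04062, so d_i2 = -24.6 cm.
The final image is virtual, 24.6 cm to the left of lens 2 (overall magnification ≈ 0.44).

24.6 cm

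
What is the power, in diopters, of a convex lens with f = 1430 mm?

f = 143 cm = 1.43 m.
P = 1/f = 1/(1.43 m) = +0.699 D.

P = +0.699 D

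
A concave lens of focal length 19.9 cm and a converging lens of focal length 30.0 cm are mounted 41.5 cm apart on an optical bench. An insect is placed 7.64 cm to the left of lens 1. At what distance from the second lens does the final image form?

Lens 1 is diverging, so f₁ = −19.9 cm.
Lens 1: 1/d_i1 = 1/f₁ − 1/d_o1 = 1/(-19.9) − 1/(7.64) = -0.1811, so d_i1 = -5.521 cm.
The intermediate image is 5.521 cm to the left of lens 1 (virtual), which is 41.5 − (-5.521) = 47.02 cm to the left of lens 2, so d_o2 = +47.02 cm.
Lens 2: 1/d_i2 = 1/f₂ − 1/d_o2 = 1/(30.0) − 1/(47.02) = 0.01207, so d_i2 = 82.9 cm.
The final image is real, 82.9 cm to the right of lens 2 (overall magnification ≈ -1.3).

82.9 cm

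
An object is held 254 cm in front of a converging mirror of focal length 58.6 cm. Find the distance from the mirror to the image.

Mirror equation: 1/d_i = 1/f − 1/d_o = 1/(58.60) − 1/(254) = 0.01706 − 0.003937 = 0.01313, so d_i = 76.2 cm.
The image is real, inverted and reduced, in front of the mirror.

76.2 cm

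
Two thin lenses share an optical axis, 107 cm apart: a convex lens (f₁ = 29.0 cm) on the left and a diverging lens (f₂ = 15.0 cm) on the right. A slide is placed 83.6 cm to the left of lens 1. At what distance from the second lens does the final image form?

Lens 1: 1/d_i1 = 1/f₁ − 1/d_o1 = 1/(29.0) − 1/(83.6) = 0.02252, so d_i1 = 44.40 cm.
The intermediate image is 44.40 cm to the right of lens 1, which is 107 − (44.40) = 62.60 cm to the left of lens 2, so d_o2 = +62.60 cm.
Lens 2 is diverging, so f₂ = −15.0 cm.
Lens 2: 1/d_i2 = 1/f₂ − 1/d_o2 = 1/(-15.0) − 1/(62.60) = -0.08264, so d_i2 = -12.1 cm.
The final image is virtual, 12.1 cm to the left of lens 2 (overall magnification ≈ -0.10).

12.1 cm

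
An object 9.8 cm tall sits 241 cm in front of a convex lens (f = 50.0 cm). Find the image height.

1/d_i = 1/f − 1/d_o = 1/(50.00) − 1/(241) = 0.01585, so d_i = 63.09 cm.
m = −d_i/d_o = -0.2618.
|h_i| = |m|·h_o = 0.2618 × 9.8 = 2.57 cm. The image is real, inverted and reduced, on the far side of the lens.

2.57 cm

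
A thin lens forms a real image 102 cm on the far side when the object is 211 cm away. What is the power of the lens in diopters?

P = +1.45 D

d_i = +102 cm.
1/f = 1/d_o + 1/d_i = 1/(211) + 1/(102) = 0.01454 cm⁻¹.
f = 68.76 cm = 0.6876 m, so P = 1/f = +1.45 D.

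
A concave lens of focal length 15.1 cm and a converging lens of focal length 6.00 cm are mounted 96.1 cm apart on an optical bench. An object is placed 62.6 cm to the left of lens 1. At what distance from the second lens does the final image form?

6.35 cm

Lens 1 is diverging, so f₁ = −15.1 cm.
Lens 1: 1/d_i1 = 1/f₁ − 1/d_o1 = 1/(-15.1) − 1/(62.6) = -0.08220, so d_i1 = -12.17 cm.
The intermediate image is 12.17 cm to the left of lens 1 (virtual), which is 96.1 − (-12.17) = 108.3 cm to the left of lens 2, so d_o2 = +108.3 cm.
Lens 2: 1/d_i2 = 1/f₂ − 1/d_o2 = 1/(6.00) − 1/(108.3) = 0.1574, so d_i2 = 6.35 cm.
The final image is real, 6.35 cm to the right of lens 2 (overall magnification ≈ -0.011).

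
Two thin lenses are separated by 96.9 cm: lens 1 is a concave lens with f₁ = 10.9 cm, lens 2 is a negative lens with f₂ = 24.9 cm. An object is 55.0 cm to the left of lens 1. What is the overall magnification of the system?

f₁ = −10.9 cm (diverging).
Lens 1: 1/d_i1 = 1/(-10.9) − 1/(55.0) = -0.1099, so d_i1 = -9.097 cm; m₁ = −d_i1/d_o1 = +0.1654.
d_o2 = 96.9 − (-9.097) = 106.0 cm.
f₂ = −24.9 cm (diverging).
Lens 2: 1/d_i2 = 1/(-24.9) − 1/(106.0) = -0.04959, so d_i2 = -20.16 cm; m₂ = −d_i2/d_o2 = +0.1902.
m = m₁·m₂ = (+0.1654)(+0.1902) = +0.0315.

m = +0.0315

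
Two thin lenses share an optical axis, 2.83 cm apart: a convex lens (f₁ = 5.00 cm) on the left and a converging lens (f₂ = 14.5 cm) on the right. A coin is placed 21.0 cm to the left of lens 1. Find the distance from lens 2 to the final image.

2.97 cm

Lens 1: 1/d_i1 = 1/f₁ − 1/d_o1 = 1/(5.00) − 1/(21.0) = 0.1524, so d_i1 = 6.562 cm.
The intermediate image is 6.562 cm to the right of lens 1, which lies 3.732 cm to the right of lens 2 — a virtual object — so d_o2 = −3.732 cm.
Lens 2: 1/d_i2 = 1/f₂ − 1/d_o2 = 1/(14.5) − 1/(-3.732) = 0.3369, so d_i2 = 2.97 cm.
The final image is real, 2.97 cm to the right of lens 2 (overall magnification ≈ -0.25).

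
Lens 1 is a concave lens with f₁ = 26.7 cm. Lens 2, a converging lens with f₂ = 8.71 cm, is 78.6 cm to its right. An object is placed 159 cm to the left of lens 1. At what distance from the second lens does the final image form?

Lens 1 is diverging, so f₁ = −26.7 cm.
Lens 1: 1/d_i1 = 1/f₁ − 1/d_o1 = 1/(-26.7) − 1/(159) = -0.04374, so d_i1 = -22.86 cm.
The intermediate image is 22.86 cm to the left of lens 1 (virtual), which is 78.6 − (-22.86) = 101.5 cm to the left of lens 2, so d_o2 = +101.5 cm.
Lens 2: 1/d_i2 = 1/f₂ − 1/d_o2 = 1/(8.71) − 1/(101.5) = 0.1050, so d_i2 = 9.53 cm.
The final image is real, 9.53 cm to the right of lens 2 (overall magnification ≈ -0.014).

9.53 cm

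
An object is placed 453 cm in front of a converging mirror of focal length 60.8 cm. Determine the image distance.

Mirror equation: 1/s_i = 1/f − 1/s_o = 1/(60.80) − 1/(453) = 0.01645 − 0.002208 = 0.01424, so s_i = 70.2 cm.
The image is real, inverted and reduced, in front of the mirror.

70.2 cm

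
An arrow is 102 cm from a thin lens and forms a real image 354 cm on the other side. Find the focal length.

f = 79.2 cm (converging)

Real image ⇒ d_i = +354 cm.
1/f = 1/d_o + 1/d_i = 1/(102) + 1/(354) = 0.01263, so f = 79.2 cm.
Since f is positive, the thin lens is converging.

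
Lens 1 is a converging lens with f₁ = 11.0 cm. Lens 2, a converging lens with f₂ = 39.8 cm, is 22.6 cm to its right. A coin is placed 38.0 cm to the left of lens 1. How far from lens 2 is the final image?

Lens 1: 1/d_i1 = 1/f₁ − 1/d_o1 = 1/(11.0) − 1/(38.0) = 0.06459, so d_i1 = 15.48 cm.
The intermediate image is 15.48 cm to the right of lens 1, which is 22.6 − (15.48) = 7.120 cm to the left of lens 2, so d_o2 = +7.120 cm.
Lens 2: 1/d_i2 = 1/f₂ − 1/d_o2 = 1/(39.8) − 1/(7.120) = -0.1153, so d_i2 = -8.67 cm.
The final image is virtual, 8.67 cm to the left of lens 2 (overall magnification ≈ -0.50).

8.67 cm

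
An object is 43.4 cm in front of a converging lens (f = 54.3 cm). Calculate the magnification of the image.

1/d_i = 1/f − 1/d_o = 1/(54.30) − 1/(43.4) = -0.004625, so d_i = -216.2 cm.
m = −d_i/d_o = −(-216.2)/(43.4) = +4.98.
The image is virtual, upright and enlarged, on the same side as the object.

m = +4.98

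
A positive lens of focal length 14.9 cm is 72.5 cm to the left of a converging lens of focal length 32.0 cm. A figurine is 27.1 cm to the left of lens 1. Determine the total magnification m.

m = +5.28

Lens 1: 1/d_i1 = 1/(14.9) − 1/(27.1) = 0.03021, so d_i1 = 33.10 cm; m₁ = −d_i1/d_o1 = -1.221.
d_o2 = 72.5 − (33.10) = 39.40 cm.
Lens 2: 1/d_i2 = 1/(32.0) − 1/(39.40) = 0.005869, so d_i2 = 170.4 cm; m₂ = −d_i2/d_o2 = -4.324.
m = m₁·m₂ = (-1.221)(-4.324) = +5.28.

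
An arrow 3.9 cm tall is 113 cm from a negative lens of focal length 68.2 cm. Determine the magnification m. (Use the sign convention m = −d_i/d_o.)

For a negative lens, f = -68.2 cm.
1/d_i = 1/f − 1/d_o = 1/(-68.20) − 1/(113) = -0.02351, so d_i = -42.53 cm.
m = −d_i/d_o = −(-42.53)/(113) = +0.376.
The image is virtual, upright and reduced, on the same side as the object.

m = +0.376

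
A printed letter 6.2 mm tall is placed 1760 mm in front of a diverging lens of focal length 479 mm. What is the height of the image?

1.33 mm

For a diverging lens, f = -479 mm.
1/d_i = 1/f − 1/d_o = 1/(-479.0) − 1/(1760) = -0.002656, so d_i = -376.5 mm.
m = −d_i/d_o = +0.2139.
|h_i| = |m|·h_o = 0.2139 × 6.2 = 1.33 mm. The image is virtual, upright and reduced, on the same side as the object.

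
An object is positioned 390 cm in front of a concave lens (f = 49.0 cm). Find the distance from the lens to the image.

For a concave lens, f = -49.0 cm.
Thin-lens equation: 1/q = 1/f − 1/p = 1/(-49.00) − 1/(390) = -0.02041 − 0.002564 = -0.02297, so q = -43.5 cm.
The image is virtual, upright and reduced, on the same side as the object.

43.5 cm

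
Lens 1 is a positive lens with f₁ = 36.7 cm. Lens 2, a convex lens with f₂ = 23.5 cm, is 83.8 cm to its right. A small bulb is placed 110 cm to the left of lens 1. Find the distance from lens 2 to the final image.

Lens 1: 1/d_i1 = 1/f₁ − 1/d_o1 = 1/(36.7) − 1/(110) = 0.01816, so d_i1 = 55.08 cm.
The intermediate image is 55.08 cm to the right of lens 1, which is 83.8 − (55.08) = 28.72 cm to the left of lens 2, so d_o2 = +28.72 cm.
Lens 2: 1/d_i2 = 1/f₂ − 1/d_o2 = 1/(23.5) − 1/(28.72) = 0.007734, so d_i2 = 129 cm.
The final image is real, 129 cm to the right of lens 2 (overall magnification ≈ 2.3).

129 cm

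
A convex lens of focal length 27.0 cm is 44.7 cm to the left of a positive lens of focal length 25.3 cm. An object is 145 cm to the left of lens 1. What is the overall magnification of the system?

m = -0.420

Lens 1: 1/d_i1 = 1/(27.0) − 1/(145) = 0.03014, so d_i1 = 33.18 cm; m₁ = −d_i1/d_o1 = -0.2288.
d_o2 = 44.7 − (33.18) = 11.52 cm.
Lens 2: 1/d_i2 = 1/(25.3) − 1/(11.52) = -0.04728, so d_i2 = -21.15 cm; m₂ = −d_i2/d_o2 = +1.836.
m = m₁·m₂ = (-0.2288)(+1.836) = -0.420.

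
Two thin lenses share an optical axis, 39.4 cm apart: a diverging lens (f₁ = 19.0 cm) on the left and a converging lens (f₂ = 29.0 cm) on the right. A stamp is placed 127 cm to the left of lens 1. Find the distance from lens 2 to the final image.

Lens 1 is diverging, so f₁ = −19.0 cm.
Lens 1: 1/d_i1 = 1/f₁ − 1/d_o1 = 1/(-19.0) − 1/(127) = -0.06051, so d_i1 = -16.53 cm.
The intermediate image is 16.53 cm to the left of lens 1 (virtual), which is 39.4 − (-16.53) = 55.93 cm to the left of lens 2, so d_o2 = +55.93 cm.
Lens 2: 1/d_i2 = 1/f₂ − 1/d_o2 = 1/(29.0) − 1/(55.93) = 0.01660, so d_i2 = 60.2 cm.
The final image is real, 60.2 cm to the right of lens 2 (overall magnification ≈ -0.14).

60.2 cm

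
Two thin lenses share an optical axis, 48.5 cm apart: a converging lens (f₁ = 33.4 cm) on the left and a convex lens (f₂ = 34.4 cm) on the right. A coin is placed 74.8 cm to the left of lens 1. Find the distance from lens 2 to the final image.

Lens 1: 1/d_i1 = 1/f₁ − 1/d_o1 = 1/(33.4) − 1/(74.8) = 0.01657, so d_i1 = 60.35 cm.
The intermediate image is 60.35 cm to the right of lens 1, which lies 11.85 cm to the right of lens 2 — a virtual object — so d_o2 = −11.85 cm.
Lens 2: 1/d_i2 = 1/f₂ − 1/d_o2 = 1/(34.4) − 1/(-11.85) = 0.1135, so d_i2 = 8.81 cm.
The final image is real, 8.81 cm to the right of lens 2 (overall magnification ≈ -0.60).

8.81 cm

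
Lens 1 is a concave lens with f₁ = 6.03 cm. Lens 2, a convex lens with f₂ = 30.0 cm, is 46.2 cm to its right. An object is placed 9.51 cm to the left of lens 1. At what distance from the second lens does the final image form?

75.2 cm

Lens 1 is diverging, so f₁ = −6.03 cm.
Lens 1: 1/d_i1 = 1/f₁ − 1/d_o1 = 1/(-6.03) − 1/(9.51) = -0.2710, so d_i1 = -3.690 cm.
The intermediate image is 3.690 cm to the left of lens 1 (virtual), which is 46.2 − (-3.690) = 49.89 cm to the left of lens 2, so d_o2 = +49.89 cm.
Lens 2: 1/d_i2 = 1/f₂ − 1/d_o2 = 1/(30.0) − 1/(49.89) = 0.01329, so d_i2 = 75.2 cm.
The final image is real, 75.2 cm to the right of lens 2 (overall magnification ≈ -0.59).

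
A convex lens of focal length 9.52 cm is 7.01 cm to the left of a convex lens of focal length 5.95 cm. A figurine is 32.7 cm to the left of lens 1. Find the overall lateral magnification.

m = -0.198

Lens 1: 1/d_i1 = 1/(9.52) − 1/(32.7) = 0.07446, so d_i1 = 13.43 cm; m₁ = −d_i1/d_o1 = -0.4107.
d_o2 = 7.01 − (13.43) = -6.420 cm (virtual object).
Lens 2: 1/d_i2 = 1/(5.95) − 1/(-6.420) = 0.3238, so d_i2 = 3.088 cm; m₂ = −d_i2/d_o2 = +0.4810.
m = m₁·m₂ = (-0.4107)(+0.4810) = -0.198.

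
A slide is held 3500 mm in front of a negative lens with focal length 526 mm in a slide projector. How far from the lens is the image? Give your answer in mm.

457 mm

For a negative lens, f = -526 mm.
Thin-lens equation: 1/d_i = 1/f − 1/d_o = 1/(-526.0) − 1/(3500) = -0.001901 − 0.0002857 = -0.002187, so d_i = -457 mm.
The image is virtual, upright and reduced, on the same side as the object.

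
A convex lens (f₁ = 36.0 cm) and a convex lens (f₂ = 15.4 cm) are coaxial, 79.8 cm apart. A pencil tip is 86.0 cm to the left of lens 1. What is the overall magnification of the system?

m = +4.47

Lens 1: 1/d_i1 = 1/(36.0) − 1/(86.0) = 0.01615, so d_i1 = 61.92 cm; m₁ = −d_i1/d_o1 = -0.7200.
d_o2 = 79.8 − (61.92) = 17.88 cm.
Lens 2: 1/d_i2 = 1/(15.4) − 1/(17.88) = 0.009007, so d_i2 = 111.0 cm; m₂ = −d_i2/d_o2 = -6.210.
m = m₁·m₂ = (-0.7200)(-6.210) = +4.47.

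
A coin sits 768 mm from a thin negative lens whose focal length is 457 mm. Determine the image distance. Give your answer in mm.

For a negative lens, f = -457 mm.
Lens equation: 1/q = 1/f − 1/p = 1/(-457.0) − 1/(768) = -0.002188 − 0.001302 = -0.003490, so q = -287 mm.
The image is virtual, upright and reduced, on the same side as the object.

287 mm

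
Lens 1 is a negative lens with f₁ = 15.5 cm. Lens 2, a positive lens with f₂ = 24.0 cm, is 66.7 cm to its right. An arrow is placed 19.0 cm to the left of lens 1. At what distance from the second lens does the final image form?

35.2 cm

Lens 1 is diverging, so f₁ = −15.5 cm.
Lens 1: 1/d_i1 = 1/f₁ − 1/d_o1 = 1/(-15.5) − 1/(19.0) = -0.1171, so d_i1 = -8.536 cm.
The intermediate image is 8.536 cm to the left of lens 1 (virtual), which is 66.7 − (-8.536) = 75.24 cm to the left of lens 2, so d_o2 = +75.24 cm.
Lens 2: 1/d_i2 = 1/f₂ − 1/d_o2 = 1/(24.0) − 1/(75.24) = 0.02838, so d_i2 = 35.2 cm.
The final image is real, 35.2 cm to the right of lens 2 (overall magnification ≈ -0.21).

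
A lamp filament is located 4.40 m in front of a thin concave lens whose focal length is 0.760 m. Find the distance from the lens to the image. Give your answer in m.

0.648 m

For a concave lens, f = -0.760 m.
Thin-lens equation: 1/s_i = 1/f − 1/s_o = 1/(-0.7600) − 1/(4.40) = -1.316 − 0.2273 = -1.543, so s_i = -0.648 m.
The image is virtual, upright and reduced, on the same side as the object.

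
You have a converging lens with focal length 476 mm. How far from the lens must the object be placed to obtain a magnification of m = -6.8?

m = −d_i/d_o ⇒ d_i = −m·d_o.
1/f = 1/d_o + 1/d_i = 1/d_o − 1/(m·d_o) = (1 − 1/m)/d_o, so d_o = f(1 − 1/m) = (476.0)(1 − 1/(-6.8)) = 546 mm.

546 mm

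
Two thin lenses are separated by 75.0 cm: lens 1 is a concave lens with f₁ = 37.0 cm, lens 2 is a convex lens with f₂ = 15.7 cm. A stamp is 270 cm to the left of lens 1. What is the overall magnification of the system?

f₁ = −37.0 cm (diverging).
Lens 1: 1/d_i1 = 1/(-37.0) − 1/(270) = -0.03073, so d_i1 = -32.54 cm; m₁ = −d_i1/d_o1 = +0.1205.
d_o2 = 75.0 − (-32.54) = 107.5 cm.
Lens 2: 1/d_i2 = 1/(15.7) − 1/(107.5) = 0.05439, so d_i2 = 18.39 cm; m₂ = −d_i2/d_o2 = -0.1710.
m = m₁·m₂ = (+0.1205)(-0.1710) = -0.0206.

m = -0.0206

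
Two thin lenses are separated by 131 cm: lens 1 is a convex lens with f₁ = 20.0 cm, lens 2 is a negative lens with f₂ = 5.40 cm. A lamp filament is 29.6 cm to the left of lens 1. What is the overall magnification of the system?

m = -0.151

Lens 1: 1/d_i1 = 1/(20.0) − 1/(29.6) = 0.01622, so d_i1 = 61.67 cm; m₁ = −d_i1/d_o1 = -2.083.
d_o2 = 131 − (61.67) = 69.33 cm.
f₂ = −5.40 cm (diverging).
Lens 2: 1/d_i2 = 1/(-5.40) − 1/(69.33) = -0.1996, so d_i2 = -5.010 cm; m₂ = −d_i2/d_o2 = +0.07226.
m = m₁·m₂ = (-2.083)(+0.07226) = -0.151.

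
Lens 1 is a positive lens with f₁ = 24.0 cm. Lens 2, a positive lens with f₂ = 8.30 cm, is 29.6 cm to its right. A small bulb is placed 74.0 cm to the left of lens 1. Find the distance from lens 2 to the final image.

Lens 1: 1/d_i1 = 1/f₁ − 1/d_o1 = 1/(24.0) − 1/(74.0) = 0.02815, so d_i1 = 35.52 cm.
The intermediate image is 35.52 cm to the right of lens 1, which lies 5.920 cm to the right of lens 2 — a virtual object — so d_o2 = −5.920 cm.
Lens 2: 1/d_i2 = 1/f₂ − 1/d_o2 = 1/(8.30) − 1/(-5.920) = 0.2894, so d_i2 = 3.46 cm.
The final image is real, 3.46 cm to the right of lens 2 (overall magnification ≈ -0.28).

3.46 cm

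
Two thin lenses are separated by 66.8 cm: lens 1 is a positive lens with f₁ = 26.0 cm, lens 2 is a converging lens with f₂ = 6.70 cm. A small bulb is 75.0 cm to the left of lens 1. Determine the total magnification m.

Lens 1: 1/d_i1 = 1/(26.0) − 1/(75.0) = 0.02513, so d_i1 = 39.80 cm; m₁ = −d_i1/d_o1 = -0.5307.
d_o2 = 66.8 − (39.80) = 27.00 cm.
Lens 2: 1/d_i2 = 1/(6.70) − 1/(27.00) = 0.1122, so d_i2 = 8.911 cm; m₂ = −d_i2/d_o2 = -0.3300.
m = m₁·m₂ = (-0.5307)(-0.3300) = +0.175.

m = +0.175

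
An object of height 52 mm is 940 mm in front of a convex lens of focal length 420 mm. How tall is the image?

42.0 mm

1/d_i = 1/f − 1/d_o = 1/(420.0) − 1/(940) = 0.001317, so d_i = 759.2 mm.
m = −d_i/d_o = -0.8077.
|h_i| = |m|·h_o = 0.8077 × 52 = 42.0 mm. The image is real, inverted and reduced, on the far side of the lens.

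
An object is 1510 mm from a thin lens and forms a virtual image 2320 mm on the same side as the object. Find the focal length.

f = 4320 mm (converging)

Virtual image ⇒ d_i = −2320 mm.
1/f = 1/d_o + 1/d_i = 1/(1510) + 1/(-2320) = 0.0002312, so f = 4320 mm.
Since f is positive, the thin lens is converging.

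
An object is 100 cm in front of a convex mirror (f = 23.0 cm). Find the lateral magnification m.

For a convex mirror, f = -23.0 cm.
1/d_i = 1/f − 1/d_o = 1/(-23.00) − 1/(100) = -0.05348, so d_i = -18.70 cm.
m = −d_i/d_o = −(-18.70)/(100) = +0.187.
The image is virtual, upright and reduced, behind the mirror.

m = +0.187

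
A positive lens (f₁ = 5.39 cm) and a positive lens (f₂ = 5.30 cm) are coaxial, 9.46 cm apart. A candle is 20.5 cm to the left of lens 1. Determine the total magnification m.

m = -0.600

Lens 1: 1/d_i1 = 1/(5.39) − 1/(20.5) = 0.1367, so d_i1 = 7.313 cm; m₁ = −d_i1/d_o1 = -0.3567.
d_o2 = 9.46 − (7.313) = 2.147 cm.
Lens 2: 1/d_i2 = 1/(5.30) − 1/(2.147) = -0.2771, so d_i2 = -3.609 cm; m₂ = −d_i2/d_o2 = +1.681.
m = m₁·m₂ = (-0.3567)(+1.681) = -0.600.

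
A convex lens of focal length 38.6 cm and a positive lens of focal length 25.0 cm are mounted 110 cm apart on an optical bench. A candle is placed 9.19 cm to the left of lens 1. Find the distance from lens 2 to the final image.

31.4 cm

Lens 1: 1/d_i1 = 1/f₁ − 1/d_o1 = 1/(38.6) − 1/(9.19) = -0.08291, so d_i1 = -12.06 cm.
The intermediate image is 12.06 cm to the left of lens 1 (virtual), which is 110 − (-12.06) = 122.1 cm to the left of lens 2, so d_o2 = +122.1 cm.
Lens 2: 1/d_i2 = 1/f₂ − 1/d_o2 = 1/(25.0) − 1/(122.1) = 0.03181, so d_i2 = 31.4 cm.
The final image is real, 31.4 cm to the right of lens 2 (overall magnification ≈ -0.34).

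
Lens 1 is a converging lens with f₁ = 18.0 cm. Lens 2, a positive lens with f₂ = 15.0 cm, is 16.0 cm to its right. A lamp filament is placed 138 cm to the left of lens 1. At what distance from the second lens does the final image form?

Lens 1: 1/d_i1 = 1/f₁ − 1/d_o1 = 1/(18.0) − 1/(138) = 0.04831, so d_i1 = 20.70 cm.
The intermediate image is 20.70 cm to the right of lens 1, which lies 4.700 cm to the right of lens 2 — a virtual object — so d_o2 = −4.700 cm.
Lens 2: 1/d_i2 = 1/f₂ − 1/d_o2 = 1/(15.0) − 1/(-4.700) = 0.2794, so d_i2 = 3.58 cm.
The final image is real, 3.58 cm to the right of lens 2 (overall magnification ≈ -0.11).

3.58 cm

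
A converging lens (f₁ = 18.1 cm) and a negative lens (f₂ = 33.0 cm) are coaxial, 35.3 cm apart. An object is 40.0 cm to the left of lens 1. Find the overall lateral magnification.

m = -0.774

Lens 1: 1/d_i1 = 1/(18.1) − 1/(40.0) = 0.03025, so d_i1 = 33.06 cm; m₁ = −d_i1/d_o1 = -0.8265.
d_o2 = 35.3 − (33.06) = 2.240 cm.
f₂ = −33.0 cm (diverging).
Lens 2: 1/d_i2 = 1/(-33.0) − 1/(2.240) = -0.4767, so d_i2 = -2.098 cm; m₂ = −d_i2/d_o2 = +0.9364.
m = m₁·m₂ = (-0.8265)(+0.9364) = -0.774.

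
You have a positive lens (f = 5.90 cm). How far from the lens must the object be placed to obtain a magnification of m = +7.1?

5.07 cm

m = −d_i/d_o ⇒ d_i = −m·d_o.
1/f = 1/d_o + 1/d_i = 1/d_o − 1/(m·d_o) = (1 − 1/m)/d_o, so d_o = f(1 − 1/m) = (5.900)(1 − 1/(+7.1)) = 5.07 cm.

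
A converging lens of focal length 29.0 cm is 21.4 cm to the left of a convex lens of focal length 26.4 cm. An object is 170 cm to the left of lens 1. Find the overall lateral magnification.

Lens 1: 1/d_i1 = 1/(29.0) − 1/(170) = 0.02860, so d_i1 = 34.96 cm; m₁ = −d_i1/d_o1 = -0.2056.
d_o2 = 21.4 − (34.96) = -13.56 cm (virtual object).
Lens 2: 1/d_i2 = 1/(26.4) − 1/(-13.56) = 0.1116, so d_i2 = 8.959 cm; m₂ = −d_i2/d_o2 = +0.6607.
m = m₁·m₂ = (-0.2056)(+0.6607) = -0.136.

m = -0.136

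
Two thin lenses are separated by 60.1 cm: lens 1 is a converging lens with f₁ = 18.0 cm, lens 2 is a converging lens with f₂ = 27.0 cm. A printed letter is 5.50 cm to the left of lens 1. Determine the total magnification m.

Lens 1: 1/d_i1 = 1/(18.0) − 1/(5.50) = -0.1263, so d_i1 = -7.920 cm; m₁ = −d_i1/d_o1 = +1.440.
d_o2 = 60.1 − (-7.920) = 68.02 cm.
Lens 2: 1/d_i2 = 1/(27.0) − 1/(68.02) = 0.02234, so d_i2 = 44.77 cm; m₂ = −d_i2/d_o2 = -0.6582.
m = m₁·m₂ = (+1.440)(-0.6582) = -0.948.

m = -0.948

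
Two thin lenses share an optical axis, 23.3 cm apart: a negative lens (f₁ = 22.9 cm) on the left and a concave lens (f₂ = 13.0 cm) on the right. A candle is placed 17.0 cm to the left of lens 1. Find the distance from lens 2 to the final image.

9.33 cm

Lens 1 is diverging, so f₁ = −22.9 cm.
Lens 1: 1/d_i1 = 1/f₁ − 1/d_o1 = 1/(-22.9) − 1/(17.0) = -0.1025, so d_i1 = -9.757 cm.
The intermediate image is 9.757 cm to the left of lens 1 (virtual), which is 23.3 − (-9.757) = 33.06 cm to the left of lens 2, so d_o2 = +33.06 cm.
Lens 2 is diverging, so f₂ = −13.0 cm.
Lens 2: 1/d_i2 = 1/f₂ − 1/d_o2 = 1/(-13.0) − 1/(33.06) = -0.1072, so d_i2 = -9.33 cm.
The final image is virtual, 9.33 cm to the left of lens 2 (overall magnification ≈ 0.16).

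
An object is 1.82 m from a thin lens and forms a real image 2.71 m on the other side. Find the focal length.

f = 1.09 m (converging)

Real image ⇒ d_i = +2.71 m.
1/f = 1/d_o + 1/d_i = 1/(1.82) + 1/(2.71) = 0.9185, so f = 1.09 m.
Since f is positive, the thin lens is converging.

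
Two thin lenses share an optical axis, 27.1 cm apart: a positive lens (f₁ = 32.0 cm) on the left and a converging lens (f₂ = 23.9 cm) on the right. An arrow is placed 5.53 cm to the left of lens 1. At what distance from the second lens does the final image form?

Lens 1: 1/d_i1 = 1/f₁ − 1/d_o1 = 1/(32.0) − 1/(5.53) = -0.1496, so d_i1 = -6.685 cm.
The intermediate image is 6.685 cm to the left of lens 1 (virtual), which is 27.1 − (-6.685) = 33.79 cm to the left of lens 2, so d_o2 = +33.79 cm.
Lens 2: 1/d_i2 = 1/f₂ − 1/d_o2 = 1/(23.9) − 1/(33.79) = 0.01225, so d_i2 = 81.7 cm.
The final image is real, 81.7 cm to the right of lens 2 (overall magnification ≈ -2.9).

81.7 cm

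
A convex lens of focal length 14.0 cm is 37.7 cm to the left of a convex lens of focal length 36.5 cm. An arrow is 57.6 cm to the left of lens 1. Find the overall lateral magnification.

m = -0.678

Lens 1: 1/d_i1 = 1/(14.0) − 1/(57.6) = 0.05407, so d_i1 = 18.50 cm; m₁ = −d_i1/d_o1 = -0.3212.
d_o2 = 37.7 − (18.50) = 19.20 cm.
Lens 2: 1/d_i2 = 1/(36.5) − 1/(19.20) = -0.02469, so d_i2 = -40.51 cm; m₂ = −d_i2/d_o2 = +2.110.
m = m₁·m₂ = (-0.3212)(+2.110) = -0.678.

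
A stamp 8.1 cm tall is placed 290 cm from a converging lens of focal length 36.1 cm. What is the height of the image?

1.15 cm

1/d_i = 1/f − 1/d_o = 1/(36.10) − 1/(290) = 0.02425, so d_i = 41.23 cm.
m = −d_i/d_o = -0.1422.
|h_i| = |m|·h_o = 0.1422 × 8.1 = 1.15 cm. The image is real, inverted and reduced, on the far side of the lens.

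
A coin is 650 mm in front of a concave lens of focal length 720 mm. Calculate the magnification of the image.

For a concave lens, f = -720 mm.
1/d_i = 1/f − 1/d_o = 1/(-720.0) − 1/(650) = -0.002927, so d_i = -341.6 mm.
m = −d_i/d_o = −(-341.6)/(650) = +0.526.
The image is virtual, upright and reduced, on the same side as the object.

m = +0.526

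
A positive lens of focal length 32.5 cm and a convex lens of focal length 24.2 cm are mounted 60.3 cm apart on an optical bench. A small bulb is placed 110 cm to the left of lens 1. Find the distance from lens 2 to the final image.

Lens 1: 1/d_i1 = 1/f₁ − 1/d_o1 = 1/(32.5) − 1/(110) = 0.02168, so d_i1 = 46.13 cm.
The intermediate image is 46.13 cm to the right of lens 1, which is 60.3 − (46.13) = 14.17 cm to the left of lens 2, so d_o2 = +14.17 cm.
Lens 2: 1/d_i2 = 1/f₂ − 1/d_o2 = 1/(24.2) − 1/(14.17) = -0.02925, so d_i2 = -34.2 cm.
The final image is virtual, 34.2 cm to the left of lens 2 (overall magnification ≈ -1.0).

34.2 cm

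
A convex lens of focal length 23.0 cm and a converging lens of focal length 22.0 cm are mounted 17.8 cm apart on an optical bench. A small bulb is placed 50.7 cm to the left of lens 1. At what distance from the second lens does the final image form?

Lens 1: 1/d_i1 = 1/f₁ − 1/d_o1 = 1/(23.0) − 1/(50.7) = 0.02375, so d_i1 = 42.10 cm.
The intermediate image is 42.10 cm to the right of lens 1, which lies 24.30 cm to the right of lens 2 — a virtual object — so d_o2 = −24.30 cm.
Lens 2: 1/d_i2 = 1/f₂ − 1/d_o2 = 1/(22.0) − 1/(-24.30) = 0.08661, so d_i2 = 11.5 cm.
The final image is real, 11.5 cm to the right of lens 2 (overall magnification ≈ -0.39).

11.5 cm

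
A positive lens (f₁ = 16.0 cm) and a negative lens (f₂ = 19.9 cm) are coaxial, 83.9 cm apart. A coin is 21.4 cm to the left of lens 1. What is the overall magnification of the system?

Lens 1: 1/d_i1 = 1/(16.0) − 1/(21.4) = 0.01577, so d_i1 = 63.41 cm; m₁ = −d_i1/d_o1 = -2.963.
d_o2 = 83.9 − (63.41) = 20.49 cm.
f₂ = −19.9 cm (diverging).
Lens 2: 1/d_i2 = 1/(-19.9) − 1/(20.49) = -0.09906, so d_i2 = -10.10 cm; m₂ = −d_i2/d_o2 = +0.4927.
m = m₁·m₂ = (-2.963)(+0.4927) = -1.46.

m = -1.46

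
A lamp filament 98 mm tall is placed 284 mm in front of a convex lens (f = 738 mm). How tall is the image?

1/d_i = 1/f − 1/d_o = 1/(738.0) − 1/(284) = -0.002166, so d_i = -461.7 mm.
m = −d_i/d_o = +1.626.
|h_i| = |m|·h_o = 1.626 × 98 = 159 mm. The image is virtual, upright and enlarged, on the same side as the object.

159 mm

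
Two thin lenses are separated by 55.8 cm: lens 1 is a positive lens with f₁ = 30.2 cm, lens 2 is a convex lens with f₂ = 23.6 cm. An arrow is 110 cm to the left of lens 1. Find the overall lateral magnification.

m = -0.947

Lens 1: 1/d_i1 = 1/(30.2) − 1/(110) = 0.02402, so d_i1 = 41.63 cm; m₁ = −d_i1/d_o1 = -0.3785.
d_o2 = 55.8 − (41.63) = 14.17 cm.
Lens 2: 1/d_i2 = 1/(23.6) − 1/(14.17) = -0.02820, so d_i2 = -35.46 cm; m₂ = −d_i2/d_o2 = +2.503.
m = m₁·m₂ = (-0.3785)(+2.503) = -0.947.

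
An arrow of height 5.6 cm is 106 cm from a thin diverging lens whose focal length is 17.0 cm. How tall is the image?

For a diverging lens, f = -17.0 cm.
1/d_i = 1/f − 1/d_o = 1/(-17.00) − 1/(106) = -0.06826, so d_i = -14.65 cm.
m = −d_i/d_o = +0.1382.
|h_i| = |m|·h_o = 0.1382 × 5.6 = 0.774 cm. The image is virtual, upright and reduced, on the same side as the object.

0.774 cm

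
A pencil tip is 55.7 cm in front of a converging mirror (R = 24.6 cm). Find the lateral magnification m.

m = -0.283

f = R/2 = 24.6/2 = 12.30 cm.
1/d_i = 1/f − 1/d_o = 1/(12.30) − 1/(55.7) = 0.06335, so d_i = 15.79 cm.
m = −d_i/d_o = −(15.79)/(55.7) = -0.283.
The image is real, inverted and reduced, in front of the mirror.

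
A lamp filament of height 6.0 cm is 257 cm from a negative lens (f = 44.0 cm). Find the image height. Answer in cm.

For a negative lens, f = -44.0 cm.
1/d_i = 1/f − 1/d_o = 1/(-44.00) − 1/(257) = -0.02662, so d_i = -37.57 cm.
m = −d_i/d_o = +0.1462.
|h_i| = |m|·h_o = 0.1462 × 6.0 = 0.877 cm. The image is virtual, upright and reduced, on the same side as the object.

0.877 cm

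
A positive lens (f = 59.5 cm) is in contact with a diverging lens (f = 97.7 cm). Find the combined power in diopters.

P₁ = 1/f₁ = 1/(0.595 m) = +1.681 D; P₂ = 1/f₂ = 1/(-0.977 m) = -1.024 D.
For thin lenses in contact, P = P₁ + P₂ = (+1.681) + (-1.024) = +0.657 D.

P = +0.657 D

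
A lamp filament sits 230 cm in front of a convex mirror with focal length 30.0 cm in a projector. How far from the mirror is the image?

For a convex mirror, f = -30.0 cm.
Mirror equation: 1/s_i = 1/f − 1/s_o = 1/(-30.00) − 1/(230) = -0.03333 − 0.004348 = -0.03768, so s_i = -26.5 cm.
The image is virtual, upright and reduced, behind the mirror.

26.5 cm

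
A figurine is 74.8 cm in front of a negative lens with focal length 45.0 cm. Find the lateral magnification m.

m = +0.376

For a negative lens, f = -45.0 cm.
1/d_i = 1/f − 1/d_o = 1/(-45.00) − 1/(74.8) = -0.03559, so d_i = -28.10 cm.
m = −d_i/d_o = −(-28.10)/(74.8) = +0.376.
The image is virtual, upright and reduced, on the same side as the object.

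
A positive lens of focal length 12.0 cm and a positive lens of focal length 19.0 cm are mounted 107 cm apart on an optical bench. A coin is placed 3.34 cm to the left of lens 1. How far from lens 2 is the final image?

22.9 cm

Lens 1: 1/d_i1 = 1/f₁ − 1/d_o1 = 1/(12.0) − 1/(3.34) = -0.2161, so d_i1 = -4.628 cm.
The intermediate image is 4.628 cm to the left of lens 1 (virtual), which is 107 − (-4.628) = 111.6 cm to the left of lens 2, so d_o2 = +111.6 cm.
Lens 2: 1/d_i2 = 1/f₂ − 1/d_o2 = 1/(19.0) − 1/(111.6) = 0.04367, so d_i2 = 22.9 cm.
The final image is real, 22.9 cm to the right of lens 2 (overall magnification ≈ -0.28).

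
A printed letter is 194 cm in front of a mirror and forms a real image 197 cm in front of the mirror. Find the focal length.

f = 97.7 cm (concave)

Real image ⇒ d_i = +197 cm.
1/f = 1/d_o + 1/d_i = 1/(194) + 1/(197) = 0.01023, so f = 97.7 cm.
Since f is positive, the mirror is concave.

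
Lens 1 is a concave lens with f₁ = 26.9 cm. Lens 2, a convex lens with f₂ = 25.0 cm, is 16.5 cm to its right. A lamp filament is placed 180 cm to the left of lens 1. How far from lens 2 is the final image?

66.9 cm

Lens 1 is diverging, so f₁ = −26.9 cm.
Lens 1: 1/d_i1 = 1/f₁ − 1/d_o1 = 1/(-26.9) − 1/(180) = -0.04273, so d_i1 = -23.40 cm.
The intermediate image is 23.40 cm to the left of lens 1 (virtual), which is 16.5 − (-23.40) = 39.90 cm to the left of lens 2, so d_o2 = +39.90 cm.
Lens 2: 1/d_i2 = 1/f₂ − 1/d_o2 = 1/(25.0) − 1/(39.90) = 0.01494, so d_i2 = 66.9 cm.
The final image is real, 66.9 cm to the right of lens 2 (overall magnification ≈ -0.22).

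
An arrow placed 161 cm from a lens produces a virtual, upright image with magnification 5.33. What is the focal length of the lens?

m = −d_i/d_o ⇒ d_i = −m·d_o = −(+5.33)·(161) = -858.1 cm.
1/f = 1/d_o + 1/d_i = 1/(161) + 1/(-858.1) = 0.005046, so f = 198 cm.
Since f is positive, the lens is converging.

f = 198 cm (converging)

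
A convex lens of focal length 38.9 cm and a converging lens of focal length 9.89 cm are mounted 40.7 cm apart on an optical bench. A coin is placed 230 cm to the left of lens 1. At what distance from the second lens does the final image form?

3.78 cm

Lens 1: 1/d_i1 = 1/f₁ − 1/d_o1 = 1/(38.9) − 1/(230) = 0.02136, so d_i1 = 46.82 cm.
The intermediate image is 46.82 cm to the right of lens 1, which lies 6.120 cm to the right of lens 2 — a virtual object — so d_o2 = −6.120 cm.
Lens 2: 1/d_i2 = 1/f₂ − 1/d_o2 = 1/(9.89) − 1/(-6.120) = 0.2645, so d_i2 = 3.78 cm.
The final image is real, 3.78 cm to the right of lens 2 (overall magnification ≈ -0.13).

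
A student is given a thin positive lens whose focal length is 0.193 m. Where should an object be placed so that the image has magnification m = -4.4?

0.237 m

m = −d_i/d_o ⇒ d_i = −m·d_o.
1/f = 1/d_o + 1/d_i = 1/d_o − 1/(m·d_o) = (1 − 1/m)/d_o, so d_o = f(1 − 1/m) = (0.1930)(1 − 1/(-4.4)) = 0.237 m.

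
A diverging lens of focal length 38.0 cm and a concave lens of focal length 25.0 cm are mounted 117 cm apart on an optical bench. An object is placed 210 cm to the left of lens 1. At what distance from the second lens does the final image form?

Lens 1 is diverging, so f₁ = −38.0 cm.
Lens 1: 1/d_i1 = 1/f₁ − 1/d_o1 = 1/(-38.0) − 1/(210) = -0.03108, so d_i1 = -32.18 cm.
The intermediate image is 32.18 cm to the left of lens 1 (virtual), which is 117 − (-32.18) = 149.2 cm to the left of lens 2, so d_o2 = +149.2 cm.
Lens 2 is diverging, so f₂ = −25.0 cm.
Lens 2: 1/d_i2 = 1/f₂ − 1/d_o2 = 1/(-25.0) − 1/(149.2) = -0.04670, so d_i2 = -21.4 cm.
The final image is virtual, 21.4 cm to the left of lens 2 (overall magnification ≈ 0.022).

21.4 cm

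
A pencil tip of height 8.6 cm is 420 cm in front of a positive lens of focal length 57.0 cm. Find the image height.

1/d_i = 1/f − 1/d_o = 1/(57.00) − 1/(420) = 0.01516, so d_i = 65.95 cm.
m = −d_i/d_o = -0.1570.
|h_i| = |m|·h_o = 0.1570 × 8.6 = 1.35 cm. The image is real, inverted and reduced, on the far side of the lens.

1.35 cm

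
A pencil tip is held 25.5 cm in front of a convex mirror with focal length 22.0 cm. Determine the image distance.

For a convex mirror, f = -22.0 cm.
Mirror equation: 1/v = 1/f − 1/u = 1/(-22.00) − 1/(25.5) = -0.04545 − 0.03922 = -0.08467, so v = -11.8 cm.
The image is virtual, upright and reduced, behind the mirror.

11.8 cm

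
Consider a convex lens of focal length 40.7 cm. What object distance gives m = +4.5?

m = −d_i/d_o ⇒ d_i = −m·d_o.
1/f = 1/d_o + 1/d_i = 1/d_o − 1/(m·d_o) = (1 − 1/m)/d_o, so d_o = f(1 − 1/m) = (40.70)(1 − 1/(+4.5)) = 31.7 cm.

31.7 cm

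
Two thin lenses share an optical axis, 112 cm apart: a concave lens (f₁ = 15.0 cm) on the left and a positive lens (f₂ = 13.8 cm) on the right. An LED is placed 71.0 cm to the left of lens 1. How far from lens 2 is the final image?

15.5 cm

Lens 1 is diverging, so f₁ = −15.0 cm.
Lens 1: 1/d_i1 = 1/f₁ − 1/d_o1 = 1/(-15.0) − 1/(71.0) = -0.08075, so d_i1 = -12.38 cm.
The intermediate image is 12.38 cm to the left of lens 1 (virtual), which is 112 − (-12.38) = 124.4 cm to the left of lens 2, so d_o2 = +124.4 cm.
Lens 2: 1/d_i2 = 1/f₂ − 1/d_o2 = 1/(13.8) − 1/(124.4) = 0.06443, so d_i2 = 15.5 cm.
The final image is real, 15.5 cm to the right of lens 2 (overall magnification ≈ -0.022).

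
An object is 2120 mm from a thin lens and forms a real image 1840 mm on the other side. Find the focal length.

Real image ⇒ d_i = +1840 mm.
1/f = 1/d_o + 1/d_i = 1/(2120) + 1/(1840) = 0.001015, so f = 985 mm.
Since f is positive, the thin lens is converging.

f = 985 mm (converging)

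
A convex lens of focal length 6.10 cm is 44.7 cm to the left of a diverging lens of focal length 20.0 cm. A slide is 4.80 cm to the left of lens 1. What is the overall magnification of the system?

Lens 1: 1/d_i1 = 1/(6.10) − 1/(4.80) = -0.04440, so d_i1 = -22.52 cm; m₁ = −d_i1/d_o1 = +4.692.
d_o2 = 44.7 − (-22.52) = 67.22 cm.
f₂ = −20.0 cm (diverging).
Lens 2: 1/d_i2 = 1/(-20.0) − 1/(67.22) = -0.06488, so d_i2 = -15.41 cm; m₂ = −d_i2/d_o2 = +0.2293.
m = m₁·m₂ = (+4.692)(+0.2293) = +1.08.

m = +1.08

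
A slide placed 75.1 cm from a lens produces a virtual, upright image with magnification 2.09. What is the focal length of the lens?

f = 144 cm (converging)

m = −d_i/d_o ⇒ d_i = −m·d_o = −(+2.09)·(75.1) = -157.0 cm.
1/f = 1/d_o + 1/d_i = 1/(75.1) + 1/(-157.0) = 0.006946, so f = 144 cm.
Since f is positive, the lens is converging.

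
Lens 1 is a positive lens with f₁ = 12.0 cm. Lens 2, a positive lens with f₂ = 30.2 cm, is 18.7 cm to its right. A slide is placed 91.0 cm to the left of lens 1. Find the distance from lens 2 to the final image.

Lens 1: 1/d_i1 = 1/f₁ − 1/d_o1 = 1/(12.0) − 1/(91.0) = 0.07234, so d_i1 = 13.82 cm.
The intermediate image is 13.82 cm to the right of lens 1, which is 18.7 − (13.82) = 4.880 cm to the left of lens 2, so d_o2 = +4.880 cm.
Lens 2: 1/d_i2 = 1/f₂ − 1/d_o2 = 1/(30.2) − 1/(4.880) = -0.1718, so d_i2 = -5.82 cm.
The final image is virtual, 5.82 cm to the left of lens 2 (overall magnification ≈ -0.18).

5.82 cm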